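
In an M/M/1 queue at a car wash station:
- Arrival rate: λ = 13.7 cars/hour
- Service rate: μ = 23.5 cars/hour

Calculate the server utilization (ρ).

Server utilization: ρ = λ/μ
ρ = 13.7/23.5 = 0.5830
The server is busy 58.30% of the time.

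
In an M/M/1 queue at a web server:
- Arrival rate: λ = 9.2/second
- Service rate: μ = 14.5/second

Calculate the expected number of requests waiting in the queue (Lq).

ρ = λ/μ = 9.2/14.5 = 0.6345
For M/M/1: Lq = λ²/(μ(μ-λ))
Lq = 84.64/(14.5 × 5.30)
Lq = 1.1014 requests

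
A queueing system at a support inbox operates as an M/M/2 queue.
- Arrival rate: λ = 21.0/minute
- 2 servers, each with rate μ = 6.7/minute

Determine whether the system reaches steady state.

Stability requires ρ = λ/(cμ) < 1
ρ = 21.0/(2 × 6.7) = 21.0/13.40 = 1.5672
Since 1.5672 ≥ 1, the system is UNSTABLE.
Need c > λ/μ = 21.0/6.7 = 3.13.
Minimum servers needed: c = 4.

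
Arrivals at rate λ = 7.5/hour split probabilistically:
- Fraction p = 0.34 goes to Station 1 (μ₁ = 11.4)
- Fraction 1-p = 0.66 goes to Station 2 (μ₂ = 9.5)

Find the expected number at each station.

Effective rates: λ₁ = 7.5×0.34 = 2.55, λ₂ = 7.5×0.66 = 4.95
Station 1: ρ₁ = 2.55/11.4 = 0.22368, L₁ = ρ₁/(1-ρ₁) = 0.22368/(1-0.22368) = 0.2881
Station 2: ρ₂ = 4.95/9.5 = 0.52105, L₂ = ρ₂/(1-ρ₂) = 0.52105/(1-0.52105) = 1.0879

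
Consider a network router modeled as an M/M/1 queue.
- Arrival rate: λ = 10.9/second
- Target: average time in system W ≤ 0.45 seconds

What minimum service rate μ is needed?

For M/M/1: W = 1/(μ-λ)
Need W ≤ 0.45, so 1/(μ-λ) ≤ 0.45
μ - λ ≥ 1/0.45 = 2.2222
μ ≥ 10.9 + 2.2222 = 13.1222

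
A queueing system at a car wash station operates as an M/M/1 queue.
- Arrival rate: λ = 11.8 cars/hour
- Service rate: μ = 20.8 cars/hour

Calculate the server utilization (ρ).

Server utilization: ρ = λ/μ
ρ = 11.8/20.8 = 0.5673
The server is busy 56.73% of the time.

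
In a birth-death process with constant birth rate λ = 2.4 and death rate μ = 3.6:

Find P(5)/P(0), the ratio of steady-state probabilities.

For constant rates: P(n)/P(0) = (λ/μ)^n
P(5)/P(0) = (2.4/3.6)^5 = 0.6667^5 = 0.1317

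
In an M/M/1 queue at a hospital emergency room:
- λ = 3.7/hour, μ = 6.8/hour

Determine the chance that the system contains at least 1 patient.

ρ = λ/μ = 3.7/6.8 = 0.5441
P(N ≥ n) = ρⁿ
P(N ≥ 1) = 0.5441^1
P(N ≥ 1) = 0.5441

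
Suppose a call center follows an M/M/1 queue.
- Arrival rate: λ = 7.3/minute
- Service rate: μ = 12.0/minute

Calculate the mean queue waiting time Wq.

First, compute utilization: ρ = λ/μ = 7.3/12.0 = 0.6083
For M/M/1: Wq = λ/(μ(μ-λ))
Wq = 7.3/(12.0 × (12.0-7.3))
Wq = 7.3/(12.0 × 4.70)
Wq = 0.1294 minutes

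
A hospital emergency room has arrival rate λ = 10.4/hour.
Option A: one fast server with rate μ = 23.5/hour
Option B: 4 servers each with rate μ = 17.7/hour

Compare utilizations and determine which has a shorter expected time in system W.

Option A: single server μ = 23.5 (M/M/1)
  ρ_A = 10.4/23.5 = 0.4426
  W_A = 1/(μ-λ) = 1/(23.5-10.4) = 1/13.10 = 0.07634

Option B: 4 servers μ = 17.7 (M/M/4)
  ρ_B = λ/(cμ) = 10.4/(4×17.7) = 0.1469
  Offered load a = λ/μ = cρ = 10.4/17.7 = 0.5876
  P₀ = [ Σₙ₌₀^3 aⁿ/n! + a^4/(4!(1-ρ)) ]⁻¹
  Σ = a^0/0! + a^1/1! + a^2/2! + a^3/3! = 1.0000 + 0.5876 + 0.1726 + 0.03381 = 1.7940
  a^4/(4!(1-ρ)) = 0.11919/(24 × 0.85311) = 0.005821
  P₀ = 1/(1.7940 + 0.005821) = 0.5556
  Lq = P₀·a^4·ρ / (4!(1-ρ)²) = 0.55561 × 0.11919 × 0.14689 / (24 × 0.72779) = 0.0005569
  Wq_B = Lq/λ = 0.0005569/10.4 = 0.00005355
  W_B = Wq_B + 1/μ = 0.00005355 + 0.05650 = 0.05655

Since W_B = 0.05655 < W_A = 0.07634, Option B (multiple servers) has the shorter time in system.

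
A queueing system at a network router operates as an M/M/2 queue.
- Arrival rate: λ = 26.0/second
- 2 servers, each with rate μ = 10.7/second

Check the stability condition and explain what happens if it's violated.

Stability requires ρ = λ/(cμ) < 1
ρ = 26.0/(2 × 10.7) = 26.0/21.40 = 1.2150
Since 1.2150 ≥ 1, the system is UNSTABLE.
Need c > λ/μ = 26.0/10.7 = 2.43.
Minimum servers needed: c = 3.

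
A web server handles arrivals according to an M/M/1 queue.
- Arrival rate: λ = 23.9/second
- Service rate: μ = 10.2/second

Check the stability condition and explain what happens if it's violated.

Stability requires ρ = λ/(cμ) < 1
ρ = 23.9/(1 × 10.2) = 23.9/10.20 = 2.3431
Since 2.3431 ≥ 1, the system is UNSTABLE.
Queue grows without bound. Need μ > λ = 23.9.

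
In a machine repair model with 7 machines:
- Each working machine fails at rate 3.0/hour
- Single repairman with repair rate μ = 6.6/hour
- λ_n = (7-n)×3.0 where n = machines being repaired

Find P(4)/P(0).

P(4)/P(0) = ∏_{i=0}^{4-1} λ_i/μ_{i+1}
= (7-0)×3.0/6.6 × (7-1)×3.0/6.6 × (7-2)×3.0/6.6 × (7-3)×3.0/6.6
= 35.8582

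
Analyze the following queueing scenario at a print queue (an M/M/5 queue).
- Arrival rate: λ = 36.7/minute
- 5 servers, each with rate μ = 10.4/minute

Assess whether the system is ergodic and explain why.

Stability requires ρ = λ/(cμ) < 1
ρ = 36.7/(5 × 10.4) = 36.7/52.00 = 0.7058
Since 0.7058 < 1, the system is STABLE.
The servers are busy 70.58% of the time.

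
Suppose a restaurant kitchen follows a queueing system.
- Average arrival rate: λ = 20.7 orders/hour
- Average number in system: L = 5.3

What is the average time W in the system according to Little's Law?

Little's Law: L = λW, so W = L/λ
W = 5.3/20.7 = 0.2560 hours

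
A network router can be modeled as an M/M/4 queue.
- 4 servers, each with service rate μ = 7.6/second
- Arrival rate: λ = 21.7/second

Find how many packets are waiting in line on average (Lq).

Traffic intensity: ρ = λ/(cμ) = 21.7/(4×7.6) = 0.7138
Since ρ = 0.7138 < 1, system is stable.
Offered load a = λ/μ = cρ = 21.7/7.6 = 2.8553
P₀ = [ Σₙ₌₀^3 aⁿ/n! + a^4/(4!(1-ρ)) ]⁻¹
Σ = a^0/0! + a^1/1! + a^2/2! + a^3/3! = 1.00000 + 2.85526 + 4.07626 + 3.87960 = 11.8111
a^4/(4!(1-ρ)) = 66.4637/(24 × 0.286184) = 9.6767
P₀ = 1/(11.8111 + 9.6767) = 0.04654
Lq = P₀·a^4·ρ / (4!(1-ρ)²) = 0.0465380 × 66.4637 × 0.713816 / (24 × 0.0819014) = 1.1232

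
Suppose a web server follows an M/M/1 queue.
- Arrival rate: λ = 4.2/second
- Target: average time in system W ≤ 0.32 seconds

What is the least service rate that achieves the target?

For M/M/1: W = 1/(μ-λ)
Need W ≤ 0.32, so 1/(μ-λ) ≤ 0.32
μ - λ ≥ 1/0.32 = 3.1250
μ ≥ 4.2 + 3.1250 = 7.3250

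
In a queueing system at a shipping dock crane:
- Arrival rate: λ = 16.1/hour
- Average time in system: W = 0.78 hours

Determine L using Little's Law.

Little's Law: L = λW
L = 16.1 × 0.78 = 12.5580 containers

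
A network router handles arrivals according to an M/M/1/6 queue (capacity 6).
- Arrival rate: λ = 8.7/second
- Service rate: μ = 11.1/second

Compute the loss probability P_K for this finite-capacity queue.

ρ = λ/μ = 8.7/11.1 = 0.78378
P₀ = (1-ρ)/(1-ρ^(K+1)) = (1-0.78378)/(1-0.78378^7) = 0.2162/0.8183 = 0.2642
P_K = P₀×ρ^K = 0.26423 × 0.78378^6 = 0.26423 × 0.23183 = 0.06126
Blocking probability = 6.13%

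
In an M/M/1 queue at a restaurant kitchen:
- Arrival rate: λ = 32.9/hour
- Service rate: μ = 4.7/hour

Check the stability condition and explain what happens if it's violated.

Stability requires ρ = λ/(cμ) < 1
ρ = 32.9/(1 × 4.7) = 32.9/4.70 = 7.0000
Since 7.0000 ≥ 1, the system is UNSTABLE.
Queue grows without bound. Need μ > λ = 32.9.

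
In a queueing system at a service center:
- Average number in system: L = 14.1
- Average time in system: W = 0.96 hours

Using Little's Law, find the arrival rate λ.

Little's Law: L = λW, so λ = L/W
λ = 14.1/0.96 = 14.6875 customers/hour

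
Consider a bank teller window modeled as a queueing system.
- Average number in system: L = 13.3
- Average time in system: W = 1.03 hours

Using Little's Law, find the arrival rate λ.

Little's Law: L = λW, so λ = L/W
λ = 13.3/1.03 = 12.9126 transactions/hour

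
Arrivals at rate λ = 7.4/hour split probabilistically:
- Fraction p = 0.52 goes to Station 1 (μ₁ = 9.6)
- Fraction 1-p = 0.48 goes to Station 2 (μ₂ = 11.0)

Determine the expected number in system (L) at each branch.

Effective rates: λ₁ = 7.4×0.52 = 3.848, λ₂ = 7.4×0.48 = 3.552
Station 1: ρ₁ = 3.848/9.6 = 0.40083, L₁ = ρ₁/(1-ρ₁) = 0.40083/(1-0.40083) = 0.6690
Station 2: ρ₂ = 3.552/11.0 = 0.3229, L₂ = ρ₂/(1-ρ₂) = 0.3229/(1-0.3229) = 0.4769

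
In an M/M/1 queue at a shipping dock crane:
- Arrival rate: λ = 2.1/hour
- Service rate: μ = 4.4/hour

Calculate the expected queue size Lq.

ρ = λ/μ = 2.1/4.4 = 0.4773
For M/M/1: Lq = λ²/(μ(μ-λ))
Lq = 4.41/(4.4 × 2.30)
Lq = 0.4358 containers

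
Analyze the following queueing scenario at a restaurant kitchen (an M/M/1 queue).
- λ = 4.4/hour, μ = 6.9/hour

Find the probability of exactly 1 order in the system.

ρ = λ/μ = 4.4/6.9 = 0.6377
P(n) = (1-ρ)ρⁿ
P(1) = (1-0.6377) × 0.6377^1
P(1) = 0.3623 × 0.6377
P(1) = 0.2310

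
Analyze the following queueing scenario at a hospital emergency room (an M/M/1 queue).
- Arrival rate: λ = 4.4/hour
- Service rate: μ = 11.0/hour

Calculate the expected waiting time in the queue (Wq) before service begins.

First, compute utilization: ρ = λ/μ = 4.4/11.0 = 0.4000
For M/M/1: Wq = λ/(μ(μ-λ))
Wq = 4.4/(11.0 × (11.0-4.4))
Wq = 4.4/(11.0 × 6.60)
Wq = 0.06061 hours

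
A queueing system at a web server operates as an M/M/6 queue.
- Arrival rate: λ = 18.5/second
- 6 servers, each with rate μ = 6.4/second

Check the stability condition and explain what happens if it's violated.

Stability requires ρ = λ/(cμ) < 1
ρ = 18.5/(6 × 6.4) = 18.5/38.40 = 0.4818
Since 0.4818 < 1, the system is STABLE.
The servers are busy 48.18% of the time.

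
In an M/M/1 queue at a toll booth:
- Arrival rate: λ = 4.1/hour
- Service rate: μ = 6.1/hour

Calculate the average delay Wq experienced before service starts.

First, compute utilization: ρ = λ/μ = 4.1/6.1 = 0.6721
For M/M/1: Wq = λ/(μ(μ-λ))
Wq = 4.1/(6.1 × (6.1-4.1))
Wq = 4.1/(6.1 × 2.00)
Wq = 0.3361 hours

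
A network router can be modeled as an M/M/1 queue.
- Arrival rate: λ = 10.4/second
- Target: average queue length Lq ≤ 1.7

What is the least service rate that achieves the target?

For M/M/1: Lq = λ²/(μ(μ-λ))
Need Lq ≤ 1.7, i.e. μ(μ-λ) ≥ λ²/1.7
μ² - 10.4μ - 108.16/1.7 ≥ 0  →  μ² - 10.4μ - 63.62353 ≥ 0
Quadratic formula (positive root): μ = [λ + √(λ² + 4×63.62353)]/2
Discriminant: 108.16 + 4×63.62353 = 362.6541, √362.6541 = 19.04348
μ ≥ (10.4 + 19.04348)/2 = 14.7217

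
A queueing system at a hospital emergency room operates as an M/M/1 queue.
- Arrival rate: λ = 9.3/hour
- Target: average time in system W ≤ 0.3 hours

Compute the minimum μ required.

For M/M/1: W = 1/(μ-λ)
Need W ≤ 0.3, so 1/(μ-λ) ≤ 0.3
μ - λ ≥ 1/0.3 = 3.3333
μ ≥ 9.3 + 3.3333 = 12.6333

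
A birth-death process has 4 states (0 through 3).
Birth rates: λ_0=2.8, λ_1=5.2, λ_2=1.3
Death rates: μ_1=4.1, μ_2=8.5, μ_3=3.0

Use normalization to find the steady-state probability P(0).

Ratios P(n)/P(0) = (λ₀···λₙ₋₁)/(μ₁···μₙ):
P(1)/P(0) = (2.8)/(4.1) = 0.68293
P(2)/P(0) = (2.8×5.2)/(4.1×8.5) = 0.41779
P(3)/P(0) = (2.8×5.2×1.3)/(4.1×8.5×3.0) = 0.18104

Normalization: ∑ P(n) = 1
P(0) × (1.0000 + 0.68293 + 0.41779 + 0.18104) = 1
P(0) × 2.2818 = 1
P(0) = 1/2.2818 = 0.4383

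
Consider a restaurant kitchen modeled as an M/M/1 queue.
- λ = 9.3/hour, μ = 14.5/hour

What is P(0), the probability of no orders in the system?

ρ = λ/μ = 9.3/14.5 = 0.6414
P(0) = 1 - ρ = 1 - 0.6414 = 0.3586
The server is idle 35.86% of the time.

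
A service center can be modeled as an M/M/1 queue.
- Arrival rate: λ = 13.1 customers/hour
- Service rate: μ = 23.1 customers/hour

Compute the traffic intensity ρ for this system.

Server utilization: ρ = λ/μ
ρ = 13.1/23.1 = 0.5671
The server is busy 56.71% of the time.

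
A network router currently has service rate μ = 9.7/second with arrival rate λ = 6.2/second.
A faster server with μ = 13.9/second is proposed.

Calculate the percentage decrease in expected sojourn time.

System 1: ρ₁ = 6.2/9.7 = 0.6392, W₁ = 1/(9.7-6.2) = 0.285714
System 2: ρ₂ = 6.2/13.9 = 0.4460, W₂ = 1/(13.9-6.2) = 0.129870
Improvement: (W₁-W₂)/W₁ = (0.285714-0.129870)/0.285714 = 54.55%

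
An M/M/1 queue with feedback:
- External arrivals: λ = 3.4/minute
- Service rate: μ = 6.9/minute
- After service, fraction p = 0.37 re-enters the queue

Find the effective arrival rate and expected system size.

Effective arrival rate: λ_eff = λ/(1-p) = 3.4/(1-0.37) = 3.4/0.63 = 5.39683
ρ = λ_eff/μ = 5.39683/6.9 = 0.78215
L = ρ/(1-ρ) = 0.78215/(1-0.78215) = 3.5903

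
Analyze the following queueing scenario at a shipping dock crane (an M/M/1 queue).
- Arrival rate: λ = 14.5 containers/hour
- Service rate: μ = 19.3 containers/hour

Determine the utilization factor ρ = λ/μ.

Server utilization: ρ = λ/μ
ρ = 14.5/19.3 = 0.7513
The server is busy 75.13% of the time.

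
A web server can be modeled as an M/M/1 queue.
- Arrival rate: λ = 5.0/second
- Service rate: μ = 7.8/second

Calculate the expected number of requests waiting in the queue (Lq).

ρ = λ/μ = 5.0/7.8 = 0.6410
For M/M/1: Lq = λ²/(μ(μ-λ))
Lq = 25.00/(7.8 × 2.80)
Lq = 1.1447 requests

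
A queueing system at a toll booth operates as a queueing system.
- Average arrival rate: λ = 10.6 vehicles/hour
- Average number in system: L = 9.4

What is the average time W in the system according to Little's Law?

Little's Law: L = λW, so W = L/λ
W = 9.4/10.6 = 0.8868 hours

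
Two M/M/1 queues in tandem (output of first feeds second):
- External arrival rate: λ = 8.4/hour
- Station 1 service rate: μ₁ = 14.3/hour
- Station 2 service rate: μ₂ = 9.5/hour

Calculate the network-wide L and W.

By Jackson's theorem, each station behaves as independent M/M/1.
Station 1: ρ₁ = 8.4/14.3 = 0.5874, L₁ = ρ₁/(1-ρ₁) = λ/(μ₁-λ) = 8.4/5.90 = 1.4237
Station 2: ρ₂ = 8.4/9.5 = 0.8842, L₂ = ρ₂/(1-ρ₂) = λ/(μ₂-λ) = 8.4/1.10 = 7.6364
Total: L = L₁ + L₂ = 1.4237 + 7.6364 = 9.0601
W = L/λ = 9.0601/8.4 = 1.0786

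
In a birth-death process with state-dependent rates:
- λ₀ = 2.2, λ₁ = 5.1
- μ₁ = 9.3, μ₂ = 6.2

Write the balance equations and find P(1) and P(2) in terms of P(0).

Balance equations:
State 0: λ₀P₀ = μ₁P₁ → P₁ = (λ₀/μ₁)P₀ = (2.2/9.3)P₀ = 0.2366P₀
State 1: P₂ = (λ₀λ₁)/(μ₁μ₂)P₀ = (2.2×5.1)/(9.3×6.2)P₀ = 0.1946P₀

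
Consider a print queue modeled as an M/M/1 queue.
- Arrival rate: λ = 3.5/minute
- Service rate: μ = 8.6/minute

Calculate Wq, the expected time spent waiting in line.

First, compute utilization: ρ = λ/μ = 3.5/8.6 = 0.4070
For M/M/1: Wq = λ/(μ(μ-λ))
Wq = 3.5/(8.6 × (8.6-3.5))
Wq = 3.5/(8.6 × 5.10)
Wq = 0.07980 minutes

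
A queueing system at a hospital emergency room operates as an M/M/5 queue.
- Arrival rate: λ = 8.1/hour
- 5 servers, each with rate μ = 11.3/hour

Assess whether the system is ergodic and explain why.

Stability requires ρ = λ/(cμ) < 1
ρ = 8.1/(5 × 11.3) = 8.1/56.50 = 0.1434
Since 0.1434 < 1, the system is STABLE.
The servers are busy 14.34% of the time.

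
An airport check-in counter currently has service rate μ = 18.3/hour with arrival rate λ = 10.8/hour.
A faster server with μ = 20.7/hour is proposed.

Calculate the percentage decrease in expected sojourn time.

System 1: ρ₁ = 10.8/18.3 = 0.5902, W₁ = 1/(18.3-10.8) = 0.13333
System 2: ρ₂ = 10.8/20.7 = 0.5217, W₂ = 1/(20.7-10.8) = 0.10101
Improvement: (W₁-W₂)/W₁ = (0.13333-0.10101)/0.13333 = 24.24%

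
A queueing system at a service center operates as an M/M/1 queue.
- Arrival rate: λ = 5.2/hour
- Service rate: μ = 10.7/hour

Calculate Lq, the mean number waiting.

ρ = λ/μ = 5.2/10.7 = 0.4860
For M/M/1: Lq = λ²/(μ(μ-λ))
Lq = 27.04/(10.7 × 5.50)
Lq = 0.4595 customers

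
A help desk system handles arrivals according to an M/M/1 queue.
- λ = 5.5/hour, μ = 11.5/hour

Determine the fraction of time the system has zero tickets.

ρ = λ/μ = 5.5/11.5 = 0.4783
P(0) = 1 - ρ = 1 - 0.4783 = 0.5217
The server is idle 52.17% of the time.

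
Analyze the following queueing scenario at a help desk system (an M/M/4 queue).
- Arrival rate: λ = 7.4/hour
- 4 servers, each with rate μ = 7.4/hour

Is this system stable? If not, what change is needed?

Stability requires ρ = λ/(cμ) < 1
ρ = 7.4/(4 × 7.4) = 7.4/29.60 = 0.2500
Since 0.2500 < 1, the system is STABLE.
The servers are busy 25.00% of the time.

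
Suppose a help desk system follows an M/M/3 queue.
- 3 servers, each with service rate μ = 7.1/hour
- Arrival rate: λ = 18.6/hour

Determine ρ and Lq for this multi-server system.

Traffic intensity: ρ = λ/(cμ) = 18.6/(3×7.1) = 0.8732
Since ρ = 0.8732 < 1, system is stable.
Offered load a = λ/μ = cρ = 18.6/7.1 = 2.6197
P₀ = [ Σₙ₌₀^2 aⁿ/n! + a^3/(3!(1-ρ)) ]⁻¹
Σ = a^0/0! + a^1/1! + a^2/2! = 1.0000 + 2.6197 + 3.4315 = 7.0512
a^3/(3!(1-ρ)) = 17.9789/(6 × 0.12676) = 23.6390
P₀ = 1/(7.0512 + 23.6390) = 0.03258
Lq = P₀·a^3·ρ / (3!(1-ρ)²) = 0.0325838 × 17.9789 × 0.873239 / (6 × 0.0160682) = 5.3061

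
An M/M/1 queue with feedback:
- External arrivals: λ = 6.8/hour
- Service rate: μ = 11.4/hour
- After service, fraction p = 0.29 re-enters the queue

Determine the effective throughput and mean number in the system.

Effective arrival rate: λ_eff = λ/(1-p) = 6.8/(1-0.29) = 6.8/0.71 = 9.57746
ρ = λ_eff/μ = 9.57746/11.4 = 0.840128
L = ρ/(1-ρ) = 0.840128/(1-0.840128) = 5.2550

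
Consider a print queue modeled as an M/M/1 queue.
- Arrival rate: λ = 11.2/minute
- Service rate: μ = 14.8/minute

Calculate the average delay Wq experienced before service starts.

First, compute utilization: ρ = λ/μ = 11.2/14.8 = 0.7568
For M/M/1: Wq = λ/(μ(μ-λ))
Wq = 11.2/(14.8 × (14.8-11.2))
Wq = 11.2/(14.8 × 3.60)
Wq = 0.2102 minutes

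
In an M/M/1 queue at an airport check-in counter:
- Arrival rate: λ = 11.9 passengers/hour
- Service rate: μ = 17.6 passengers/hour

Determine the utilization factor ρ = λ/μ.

Server utilization: ρ = λ/μ
ρ = 11.9/17.6 = 0.6761
The server is busy 67.61% of the time.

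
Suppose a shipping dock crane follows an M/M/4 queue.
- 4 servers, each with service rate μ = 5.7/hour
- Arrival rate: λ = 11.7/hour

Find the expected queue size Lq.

Traffic intensity: ρ = λ/(cμ) = 11.7/(4×5.7) = 0.5132
Since ρ = 0.5132 < 1, system is stable.
Offered load a = λ/μ = cρ = 11.7/5.7 = 2.0526
P₀ = [ Σₙ₌₀^3 aⁿ/n! + a^4/(4!(1-ρ)) ]⁻¹
Σ = a^0/0! + a^1/1! + a^2/2! + a^3/3! = 1.00000 + 2.05263 + 2.10665 + 1.44139 = 6.6007
a^4/(4!(1-ρ)) = 17.7519/(24 × 0.48684) = 1.5193
P₀ = 1/(6.6007 + 1.5193) = 0.1232
Lq = P₀·a^4·ρ / (4!(1-ρ)²) = 0.12315 × 17.7519 × 0.51316 / (24 × 0.23702) = 0.1972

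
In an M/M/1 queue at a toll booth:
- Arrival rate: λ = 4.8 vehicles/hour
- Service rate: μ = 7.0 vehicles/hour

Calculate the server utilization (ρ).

Server utilization: ρ = λ/μ
ρ = 4.8/7.0 = 0.6857
The server is busy 68.57% of the time.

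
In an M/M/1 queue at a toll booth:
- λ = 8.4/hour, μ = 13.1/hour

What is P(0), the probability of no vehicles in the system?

ρ = λ/μ = 8.4/13.1 = 0.6412
P(0) = 1 - ρ = 1 - 0.6412 = 0.3588
The server is idle 35.88% of the time.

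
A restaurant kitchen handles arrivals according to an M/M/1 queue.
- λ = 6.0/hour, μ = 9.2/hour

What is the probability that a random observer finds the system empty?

ρ = λ/μ = 6.0/9.2 = 0.6522
P(0) = 1 - ρ = 1 - 0.6522 = 0.3478
The server is idle 34.78% of the time.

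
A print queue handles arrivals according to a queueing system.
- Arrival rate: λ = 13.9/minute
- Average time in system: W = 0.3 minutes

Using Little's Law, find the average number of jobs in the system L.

Little's Law: L = λW
L = 13.9 × 0.3 = 4.1700 jobs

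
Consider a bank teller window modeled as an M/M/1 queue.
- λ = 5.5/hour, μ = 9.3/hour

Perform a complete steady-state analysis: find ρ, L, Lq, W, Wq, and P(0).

Step 1: ρ = λ/μ = 5.5/9.3 = 0.5914
Step 2: L = λ/(μ-λ) = 5.5/3.80 = 1.4474
Step 3: Lq = λ²/(μ(μ-λ)) = 30.25/(9.3×3.80) = 0.8560
Step 4: W = 1/(μ-λ) = 1/3.80 = 0.26316
Step 5: Wq = λ/(μ(μ-λ)) = 5.5/(9.3×3.80) = 0.1556
Step 6: P(0) = 1-ρ = 0.4086
Verify: L = λW = 5.5×0.26316 = 1.4474 ✔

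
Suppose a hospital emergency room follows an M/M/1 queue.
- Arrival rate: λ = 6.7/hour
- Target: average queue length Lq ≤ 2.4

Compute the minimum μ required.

For M/M/1: Lq = λ²/(μ(μ-λ))
Need Lq ≤ 2.4, i.e. μ(μ-λ) ≥ λ²/2.4
μ² - 6.7μ - 44.89/2.4 ≥ 0  →  μ² - 6.7μ - 18.704167 ≥ 0
Quadratic formula (positive root): μ = [λ + √(λ² + 4×18.704167)]/2
Discriminant: 44.89 + 4×18.704167 = 119.70667, √119.70667 = 10.94105
μ ≥ (6.7 + 10.94105)/2 = 8.8205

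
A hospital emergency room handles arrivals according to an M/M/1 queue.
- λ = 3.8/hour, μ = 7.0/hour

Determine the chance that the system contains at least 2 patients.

ρ = λ/μ = 3.8/7.0 = 0.5429
P(N ≥ n) = ρⁿ
P(N ≥ 2) = 0.5429^2
P(N ≥ 2) = 0.2947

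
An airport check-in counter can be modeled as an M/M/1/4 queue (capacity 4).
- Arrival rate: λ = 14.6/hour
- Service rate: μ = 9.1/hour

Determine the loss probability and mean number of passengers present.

ρ = λ/μ = 14.6/9.1 = 1.6044
P₀ = (1-ρ)/(1-ρ^(K+1)) = (1-1.6044)/(1-1.6044^5) = -0.6044/-9.6307 = 0.06276
P_K = P₀×ρ^K = 0.06276 × 1.6044^4 = 0.06276 × 6.6260 = 0.4158
Blocking probability P_4 = 0.4158 (41.58%)
L = ρ[1 - (K+1)ρ^K + Kρ^(K+1)] / [(1-ρ)(1-ρ^(K+1))]
L = 1.6044 × (1 - 5×6.6260 + 4×10.6307) / ((1 - 1.6044) × (1 - 10.6307)) = 2.8646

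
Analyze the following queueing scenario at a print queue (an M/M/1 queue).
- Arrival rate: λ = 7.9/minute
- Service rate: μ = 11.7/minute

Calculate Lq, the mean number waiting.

ρ = λ/μ = 7.9/11.7 = 0.6752
For M/M/1: Lq = λ²/(μ(μ-λ))
Lq = 62.41/(11.7 × 3.80)
Lq = 1.4037 jobs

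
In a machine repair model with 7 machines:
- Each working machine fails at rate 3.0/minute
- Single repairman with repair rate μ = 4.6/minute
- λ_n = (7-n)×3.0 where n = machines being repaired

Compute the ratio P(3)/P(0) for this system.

P(3)/P(0) = ∏_{i=0}^{3-1} λ_i/μ_{i+1}
= (7-0)×3.0/4.6 × (7-1)×3.0/4.6 × (7-2)×3.0/4.6
= 58.2518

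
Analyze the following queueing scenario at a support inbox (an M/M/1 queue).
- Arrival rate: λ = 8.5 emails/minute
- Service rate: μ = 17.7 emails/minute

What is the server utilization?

Server utilization: ρ = λ/μ
ρ = 8.5/17.7 = 0.4802
The server is busy 48.02% of the time.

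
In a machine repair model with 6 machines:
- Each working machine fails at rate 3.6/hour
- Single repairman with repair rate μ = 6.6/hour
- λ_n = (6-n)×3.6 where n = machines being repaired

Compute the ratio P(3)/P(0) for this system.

P(3)/P(0) = ∏_{i=0}^{3-1} λ_i/μ_{i+1}
= (6-0)×3.6/6.6 × (6-1)×3.6/6.6 × (6-2)×3.6/6.6
= 19.4741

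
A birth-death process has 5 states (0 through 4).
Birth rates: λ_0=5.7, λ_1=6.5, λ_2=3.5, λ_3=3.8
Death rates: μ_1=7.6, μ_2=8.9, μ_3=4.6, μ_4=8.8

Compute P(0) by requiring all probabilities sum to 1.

Ratios P(n)/P(0) = (λ₀···λₙ₋₁)/(μ₁···μₙ):
P(1)/P(0) = (5.7)/(7.6) = 0.75000
P(2)/P(0) = (5.7×6.5)/(7.6×8.9) = 0.54775
P(3)/P(0) = (5.7×6.5×3.5)/(7.6×8.9×4.6) = 0.41677
P(4)/P(0) = (5.7×6.5×3.5×3.8)/(7.6×8.9×4.6×8.8) = 0.17997

Normalization: ∑ P(n) = 1
P(0) × (1.0000 + 0.75000 + 0.54775 + 0.41677 + 0.17997) = 1
P(0) × 2.8945 = 1
P(0) = 1/2.8945 = 0.3455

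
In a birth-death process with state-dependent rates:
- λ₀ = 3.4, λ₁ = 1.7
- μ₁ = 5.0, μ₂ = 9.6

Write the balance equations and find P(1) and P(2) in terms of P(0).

Balance equations:
State 0: λ₀P₀ = μ₁P₁ → P₁ = (λ₀/μ₁)P₀ = (3.4/5.0)P₀ = 0.6800P₀
State 1: P₂ = (λ₀λ₁)/(μ₁μ₂)P₀ = (3.4×1.7)/(5.0×9.6)P₀ = 0.1204P₀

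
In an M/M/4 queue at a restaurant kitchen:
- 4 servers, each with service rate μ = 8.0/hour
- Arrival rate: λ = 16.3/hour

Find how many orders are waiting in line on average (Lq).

Traffic intensity: ρ = λ/(cμ) = 16.3/(4×8.0) = 0.5094
Since ρ = 0.5094 < 1, system is stable.
Offered load a = λ/μ = cρ = 16.3/8.0 = 2.0375
P₀ = [ Σₙ₌₀^3 aⁿ/n! + a^4/(4!(1-ρ)) ]⁻¹
Σ = a^0/0! + a^1/1! + a^2/2! + a^3/3! = 1.000000 + 2.037500 + 2.075703 + 1.409748 = 6.5230
a^4/(4!(1-ρ)) = 17.2342/(24 × 0.49062) = 1.4636
P₀ = 1/(6.5230 + 1.4636) = 0.1252
Lq = P₀·a^4·ρ / (4!(1-ρ)²) = 0.1252 × 17.2342 × 0.5094 / (24 × 0.2407) = 0.1903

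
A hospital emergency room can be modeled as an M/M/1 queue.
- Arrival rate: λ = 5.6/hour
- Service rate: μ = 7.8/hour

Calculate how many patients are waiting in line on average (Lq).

ρ = λ/μ = 5.6/7.8 = 0.7179
For M/M/1: Lq = λ²/(μ(μ-λ))
Lq = 31.36/(7.8 × 2.20)
Lq = 1.8275 patients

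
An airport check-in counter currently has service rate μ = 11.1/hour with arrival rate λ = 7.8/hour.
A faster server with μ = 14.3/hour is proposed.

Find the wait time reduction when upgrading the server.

System 1: ρ₁ = 7.8/11.1 = 0.7027, W₁ = 1/(11.1-7.8) = 0.30303
System 2: ρ₂ = 7.8/14.3 = 0.5455, W₂ = 1/(14.3-7.8) = 0.15385
Improvement: (W₁-W₂)/W₁ = (0.30303-0.15385)/0.30303 = 49.23%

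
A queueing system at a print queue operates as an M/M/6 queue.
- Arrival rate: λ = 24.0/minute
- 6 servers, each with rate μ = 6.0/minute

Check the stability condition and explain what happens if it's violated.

Stability requires ρ = λ/(cμ) < 1
ρ = 24.0/(6 × 6.0) = 24.0/36.00 = 0.6667
Since 0.6667 < 1, the system is STABLE.
The servers are busy 66.67% of the time.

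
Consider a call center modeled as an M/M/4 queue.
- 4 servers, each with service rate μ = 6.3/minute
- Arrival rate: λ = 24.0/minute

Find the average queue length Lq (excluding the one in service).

Traffic intensity: ρ = λ/(cμ) = 24.0/(4×6.3) = 0.9524
Since ρ = 0.9524 < 1, system is stable.
Offered load a = λ/μ = cρ = 24.0/6.3 = 3.8095
P₀ = [ Σₙ₌₀^3 aⁿ/n! + a^4/(4!(1-ρ)) ]⁻¹
Σ = a^0/0! + a^1/1! + a^2/2! + a^3/3! = 1.0000 + 3.8095 + 7.2562 + 9.2143 = 21.2800
a^4/(4!(1-ρ)) = 210.611834/(24 × 0.0476190476) = 184.2854
P₀ = 1/(21.2800 + 184.2854) = 0.004865
Lq = P₀·a^4·ρ / (4!(1-ρ)²) = 0.00486463 × 210.6118 × 0.952381 / (24 × 0.00226757) = 17.9296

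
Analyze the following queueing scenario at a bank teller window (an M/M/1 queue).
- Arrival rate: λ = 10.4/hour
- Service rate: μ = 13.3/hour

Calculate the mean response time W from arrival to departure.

First, compute utilization: ρ = λ/μ = 10.4/13.3 = 0.7820
For M/M/1: W = 1/(μ-λ)
W = 1/(13.3-10.4) = 1/2.90
W = 0.3448 hours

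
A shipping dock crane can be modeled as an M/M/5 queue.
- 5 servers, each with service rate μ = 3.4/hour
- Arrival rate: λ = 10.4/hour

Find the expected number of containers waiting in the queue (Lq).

Traffic intensity: ρ = λ/(cμ) = 10.4/(5×3.4) = 0.6118
Since ρ = 0.6118 < 1, system is stable.
Offered load a = λ/μ = cρ = 10.4/3.4 = 3.0588
P₀ = [ Σₙ₌₀^4 aⁿ/n! + a^5/(5!(1-ρ)) ]⁻¹
Σ = a^0/0! + a^1/1! + a^2/2! + a^3/3! + a^4/4! = 1.0000 + 3.0588 + 4.6782 + 4.7699 + 3.6476 = 17.1545
a^5/(5!(1-ρ)) = 267.7763/(120 × 0.38824) = 5.7477
P₀ = 1/(17.1545 + 5.7477) = 0.04366
Lq = P₀·a^5·ρ / (5!(1-ρ)²) = 0.04366 × 267.7763 × 0.6118 / (120 × 0.1507) = 0.3955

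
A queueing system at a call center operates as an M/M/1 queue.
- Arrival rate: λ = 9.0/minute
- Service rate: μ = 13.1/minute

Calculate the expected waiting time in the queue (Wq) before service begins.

First, compute utilization: ρ = λ/μ = 9.0/13.1 = 0.6870
For M/M/1: Wq = λ/(μ(μ-λ))
Wq = 9.0/(13.1 × (13.1-9.0))
Wq = 9.0/(13.1 × 4.10)
Wq = 0.1676 minutes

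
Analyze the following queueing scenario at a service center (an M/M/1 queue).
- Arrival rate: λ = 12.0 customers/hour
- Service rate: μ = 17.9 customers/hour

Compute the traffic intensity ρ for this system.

Server utilization: ρ = λ/μ
ρ = 12.0/17.9 = 0.6704
The server is busy 67.04% of the time.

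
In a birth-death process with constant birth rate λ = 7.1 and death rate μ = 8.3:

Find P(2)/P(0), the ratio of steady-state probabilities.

For constant rates: P(n)/P(0) = (λ/μ)^n
P(2)/P(0) = (7.1/8.3)^2 = 0.8554^2 = 0.7317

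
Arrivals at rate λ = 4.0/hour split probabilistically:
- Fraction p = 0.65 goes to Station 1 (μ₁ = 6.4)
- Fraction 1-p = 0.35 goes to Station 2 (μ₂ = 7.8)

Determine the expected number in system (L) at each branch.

Effective rates: λ₁ = 4.0×0.65 = 2.6, λ₂ = 4.0×0.35 = 1.4
Station 1: ρ₁ = 2.6/6.4 = 0.40625, L₁ = ρ₁/(1-ρ₁) = 0.40625/(1-0.40625) = 0.6842
Station 2: ρ₂ = 1.4/7.8 = 0.1795, L₂ = ρ₂/(1-ρ₂) = 0.1795/(1-0.1795) = 0.2188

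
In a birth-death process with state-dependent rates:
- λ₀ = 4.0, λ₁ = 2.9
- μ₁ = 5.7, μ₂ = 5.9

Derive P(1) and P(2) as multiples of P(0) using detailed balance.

Balance equations:
State 0: λ₀P₀ = μ₁P₁ → P₁ = (λ₀/μ₁)P₀ = (4.0/5.7)P₀ = 0.7018P₀
State 1: P₂ = (λ₀λ₁)/(μ₁μ₂)P₀ = (4.0×2.9)/(5.7×5.9)P₀ = 0.3449P₀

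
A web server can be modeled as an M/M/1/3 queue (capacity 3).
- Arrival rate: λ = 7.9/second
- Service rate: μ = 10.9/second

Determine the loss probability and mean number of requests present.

ρ = λ/μ = 7.9/10.9 = 0.7248
P₀ = (1-ρ)/(1-ρ^(K+1)) = (1-0.7248)/(1-0.7248^4) = 0.2752/0.7240 = 0.3801
P_K = P₀×ρ^K = 0.3801 × 0.7248^3 = 0.3801 × 0.3808 = 0.1447
Blocking probability P_3 = 0.1447 (14.47%)
L = ρ[1 - (K+1)ρ^K + Kρ^(K+1)] / [(1-ρ)(1-ρ^(K+1))]
L = 0.7248 × (1 - 4×0.380763 + 3×0.275977) / ((1 - 0.7248) × (1 - 0.275977)) = 1.1090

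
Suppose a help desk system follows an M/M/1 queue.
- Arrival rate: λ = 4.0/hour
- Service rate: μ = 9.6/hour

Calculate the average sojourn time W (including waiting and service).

First, compute utilization: ρ = λ/μ = 4.0/9.6 = 0.4167
For M/M/1: W = 1/(μ-λ)
W = 1/(9.6-4.0) = 1/5.60
W = 0.1786 hours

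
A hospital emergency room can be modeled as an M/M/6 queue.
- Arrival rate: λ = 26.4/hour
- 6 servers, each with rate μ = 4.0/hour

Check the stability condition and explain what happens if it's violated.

Stability requires ρ = λ/(cμ) < 1
ρ = 26.4/(6 × 4.0) = 26.4/24.00 = 1.1000
Since 1.1000 ≥ 1, the system is UNSTABLE.
Need c > λ/μ = 26.4/4.0 = 6.60.
Minimum servers needed: c = 7.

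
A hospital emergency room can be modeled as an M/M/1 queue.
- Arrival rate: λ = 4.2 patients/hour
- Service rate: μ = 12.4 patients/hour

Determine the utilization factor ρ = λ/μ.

Server utilization: ρ = λ/μ
ρ = 4.2/12.4 = 0.3387
The server is busy 33.87% of the time.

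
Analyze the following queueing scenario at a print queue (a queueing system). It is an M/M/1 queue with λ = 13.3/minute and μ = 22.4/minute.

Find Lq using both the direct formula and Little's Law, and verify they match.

Method 1 (direct): Lq = λ²/(μ(μ-λ)) = 176.89/(22.4 × 9.10) = 0.8678

Method 2 (Little's Law):
W = 1/(μ-λ) = 1/9.10 = 0.10989
Wq = W - 1/μ = 0.10989 - 0.044643 = 0.06525
Lq = λWq = 13.3 × 0.06525 = 0.8678 ✔ (matches Method 1)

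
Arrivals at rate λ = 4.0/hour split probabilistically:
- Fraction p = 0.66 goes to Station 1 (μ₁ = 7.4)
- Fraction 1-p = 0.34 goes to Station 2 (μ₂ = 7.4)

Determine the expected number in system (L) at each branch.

Effective rates: λ₁ = 4.0×0.66 = 2.64, λ₂ = 4.0×0.34 = 1.36
Station 1: ρ₁ = 2.64/7.4 = 0.35676, L₁ = ρ₁/(1-ρ₁) = 0.35676/(1-0.35676) = 0.5546
Station 2: ρ₂ = 1.36/7.4 = 0.1838, L₂ = ρ₂/(1-ρ₂) = 0.1838/(1-0.1838) = 0.2252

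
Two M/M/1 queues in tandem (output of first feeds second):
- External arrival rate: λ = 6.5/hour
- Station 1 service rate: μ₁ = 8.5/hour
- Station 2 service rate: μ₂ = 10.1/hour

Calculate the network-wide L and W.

By Jackson's theorem, each station behaves as independent M/M/1.
Station 1: ρ₁ = 6.5/8.5 = 0.7647, L₁ = ρ₁/(1-ρ₁) = λ/(μ₁-λ) = 6.5/2.00 = 3.2500
Station 2: ρ₂ = 6.5/10.1 = 0.6436, L₂ = ρ₂/(1-ρ₂) = λ/(μ₂-λ) = 6.5/3.60 = 1.8056
Total: L = L₁ + L₂ = 3.2500 + 1.8056 = 5.0556
W = L/λ = 5.0556/6.5 = 0.7778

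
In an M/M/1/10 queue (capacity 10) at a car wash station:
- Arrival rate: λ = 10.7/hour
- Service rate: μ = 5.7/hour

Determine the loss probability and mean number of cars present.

ρ = λ/μ = 10.7/5.7 = 1.877193
P₀ = (1-ρ)/(1-ρ^(K+1)) = (1-1.877193)/(1-1.877193^11) = -0.8772/-1018.9953 = 0.0008608
P_K = P₀×ρ^K = 0.0008608 × 1.877193^10 = 0.0008608 × 543.3620 = 0.4677
Blocking probability P_10 = 0.4677 (46.77%)
L = ρ[1 - (K+1)ρ^K + Kρ^(K+1)] / [(1-ρ)(1-ρ^(K+1))]
L = 1.877193 × (1 - 11×543.3620 + 10×1019.9953) / ((1 - 1.877193) × (1 - 1019.9953)) = 8.8708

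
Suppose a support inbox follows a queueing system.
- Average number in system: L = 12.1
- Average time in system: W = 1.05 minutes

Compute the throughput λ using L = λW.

Little's Law: L = λW, so λ = L/W
λ = 12.1/1.05 = 11.5238 emails/minute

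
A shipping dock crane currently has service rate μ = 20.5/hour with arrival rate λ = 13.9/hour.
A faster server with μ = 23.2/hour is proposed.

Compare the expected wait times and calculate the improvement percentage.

System 1: ρ₁ = 13.9/20.5 = 0.6780, W₁ = 1/(20.5-13.9) = 0.15152
System 2: ρ₂ = 13.9/23.2 = 0.5991, W₂ = 1/(23.2-13.9) = 0.10753
Improvement: (W₁-W₂)/W₁ = (0.15152-0.10753)/0.15152 = 29.03%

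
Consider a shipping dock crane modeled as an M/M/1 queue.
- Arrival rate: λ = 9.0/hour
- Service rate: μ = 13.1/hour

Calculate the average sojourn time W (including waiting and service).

First, compute utilization: ρ = λ/μ = 9.0/13.1 = 0.6870
For M/M/1: W = 1/(μ-λ)
W = 1/(13.1-9.0) = 1/4.10
W = 0.2439 hours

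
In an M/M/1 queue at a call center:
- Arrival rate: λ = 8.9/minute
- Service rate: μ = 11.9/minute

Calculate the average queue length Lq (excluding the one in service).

ρ = λ/μ = 8.9/11.9 = 0.7479
For M/M/1: Lq = λ²/(μ(μ-λ))
Lq = 79.21/(11.9 × 3.00)
Lq = 2.2188 calls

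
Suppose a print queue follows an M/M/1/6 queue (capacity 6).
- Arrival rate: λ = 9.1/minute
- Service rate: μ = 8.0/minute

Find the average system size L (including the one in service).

ρ = λ/μ = 9.1/8.0 = 1.1375
P₀ = (1-ρ)/(1-ρ^(K+1)) = (1-1.1375)/(1-1.1375^7) = -0.1375/-1.4641 = 0.09391
P_K = P₀×ρ^K = 0.09391 × 1.1375^6 = 0.09391 × 2.1662 = 0.2034
L = ρ[1 - (K+1)ρ^K + Kρ^(K+1)] / [(1-ρ)(1-ρ^(K+1))]
L = 1.1375 × (1 - 7×2.1662493 + 6×2.4641086) / ((1 - 1.1375) × (1 - 2.4641086)) = 3.5083 jobs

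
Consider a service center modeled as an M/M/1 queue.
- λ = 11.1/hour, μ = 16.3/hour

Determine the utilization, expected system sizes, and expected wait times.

Step 1: ρ = λ/μ = 11.1/16.3 = 0.6810
Step 2: L = λ/(μ-λ) = 11.1/5.20 = 2.1346
Step 3: Lq = λ²/(μ(μ-λ)) = 123.21/(16.3×5.20) = 1.4536
Step 4: W = 1/(μ-λ) = 1/5.20 = 0.19231
Step 5: Wq = λ/(μ(μ-λ)) = 11.1/(16.3×5.20) = 0.1310
Step 6: P(0) = 1-ρ = 0.3190
Verify: L = λW = 11.1×0.19231 = 2.1346 ✔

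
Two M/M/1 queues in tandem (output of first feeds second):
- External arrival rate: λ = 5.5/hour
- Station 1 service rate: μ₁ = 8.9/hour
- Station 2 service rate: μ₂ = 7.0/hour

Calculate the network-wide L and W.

By Jackson's theorem, each station behaves as independent M/M/1.
Station 1: ρ₁ = 5.5/8.9 = 0.6180, L₁ = ρ₁/(1-ρ₁) = λ/(μ₁-λ) = 5.5/3.40 = 1.6176
Station 2: ρ₂ = 5.5/7.0 = 0.7857, L₂ = ρ₂/(1-ρ₂) = λ/(μ₂-λ) = 5.5/1.50 = 3.6667
Total: L = L₁ + L₂ = 1.6176 + 3.6667 = 5.2843
W = L/λ = 5.2843/5.5 = 0.9608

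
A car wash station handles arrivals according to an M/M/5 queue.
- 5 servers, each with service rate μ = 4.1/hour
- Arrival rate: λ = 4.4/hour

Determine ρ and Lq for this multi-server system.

Traffic intensity: ρ = λ/(cμ) = 4.4/(5×4.1) = 0.2146
Since ρ = 0.2146 < 1, system is stable.
Offered load a = λ/μ = cρ = 4.4/4.1 = 1.0732
P₀ = [ Σₙ₌₀^4 aⁿ/n! + a^5/(5!(1-ρ)) ]⁻¹
Σ = a^0/0! + a^1/1! + a^2/2! + a^3/3! + a^4/4! = 1.0000 + 1.0732 + 0.5758 + 0.2060 + 0.05527 = 2.9103
a^5/(5!(1-ρ)) = 1.4235/(120 × 0.7854) = 0.01510
P₀ = 1/(2.9103 + 0.01510) = 0.3418
Lq = P₀·a^5·ρ / (5!(1-ρ)²) = 0.3418 × 1.4235 × 0.2146 / (120 × 0.6168) = 0.001411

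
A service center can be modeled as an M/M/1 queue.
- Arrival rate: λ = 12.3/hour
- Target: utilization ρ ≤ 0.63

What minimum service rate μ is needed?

ρ = λ/μ, so μ = λ/ρ
μ ≥ 12.3/0.63 = 19.5238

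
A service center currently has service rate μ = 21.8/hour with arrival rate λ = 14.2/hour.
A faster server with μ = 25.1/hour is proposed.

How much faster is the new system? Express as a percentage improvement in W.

System 1: ρ₁ = 14.2/21.8 = 0.6514, W₁ = 1/(21.8-14.2) = 0.13158
System 2: ρ₂ = 14.2/25.1 = 0.5657, W₂ = 1/(25.1-14.2) = 0.091743
Improvement: (W₁-W₂)/W₁ = (0.13158-0.091743)/0.13158 = 30.28%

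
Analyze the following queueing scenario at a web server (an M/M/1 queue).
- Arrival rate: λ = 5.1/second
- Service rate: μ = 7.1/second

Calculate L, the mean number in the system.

ρ = λ/μ = 5.1/7.1 = 0.7183
For M/M/1: L = λ/(μ-λ)
L = 5.1/(7.1-5.1) = 5.1/2.00
L = 2.5500 requests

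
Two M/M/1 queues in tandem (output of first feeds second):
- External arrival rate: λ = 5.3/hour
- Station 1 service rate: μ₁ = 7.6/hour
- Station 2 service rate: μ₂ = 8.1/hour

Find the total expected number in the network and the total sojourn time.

By Jackson's theorem, each station behaves as independent M/M/1.
Station 1: ρ₁ = 5.3/7.6 = 0.6974, L₁ = ρ₁/(1-ρ₁) = λ/(μ₁-λ) = 5.3/2.30 = 2.3043
Station 2: ρ₂ = 5.3/8.1 = 0.6543, L₂ = ρ₂/(1-ρ₂) = λ/(μ₂-λ) = 5.3/2.80 = 1.8929
Total: L = L₁ + L₂ = 2.3043 + 1.8929 = 4.1972
W = L/λ = 4.1972/5.3 = 0.7919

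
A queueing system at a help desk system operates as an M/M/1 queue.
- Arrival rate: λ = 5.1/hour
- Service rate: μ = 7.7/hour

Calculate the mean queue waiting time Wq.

First, compute utilization: ρ = λ/μ = 5.1/7.7 = 0.6623
For M/M/1: Wq = λ/(μ(μ-λ))
Wq = 5.1/(7.7 × (7.7-5.1))
Wq = 5.1/(7.7 × 2.60)
Wq = 0.2547 hours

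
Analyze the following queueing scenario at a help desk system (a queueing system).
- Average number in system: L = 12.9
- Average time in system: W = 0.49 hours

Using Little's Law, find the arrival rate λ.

Little's Law: L = λW, so λ = L/W
λ = 12.9/0.49 = 26.3265 tickets/hour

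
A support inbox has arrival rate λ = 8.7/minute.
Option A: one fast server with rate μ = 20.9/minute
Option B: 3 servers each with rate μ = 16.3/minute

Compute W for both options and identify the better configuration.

Option A: single server μ = 20.9 (M/M/1)
  ρ_A = 8.7/20.9 = 0.4163
  W_A = 1/(μ-λ) = 1/(20.9-8.7) = 1/12.20 = 0.08197

Option B: 3 servers μ = 16.3 (M/M/3)
  ρ_B = λ/(cμ) = 8.7/(3×16.3) = 0.1779
  Offered load a = λ/μ = cρ = 8.7/16.3 = 0.5337
  P₀ = [ Σₙ₌₀^2 aⁿ/n! + a^3/(3!(1-ρ)) ]⁻¹
  Σ = a^0/0! + a^1/1! + a^2/2! = 1.0000 + 0.53374 + 0.14244 = 1.6762
  a^3/(3!(1-ρ)) = 0.15205/(6 × 0.82209) = 0.03083
  P₀ = 1/(1.6762 + 0.03083) = 0.5858
  Lq = P₀·a^3·ρ / (3!(1-ρ)²) = 0.58582 × 0.15205 × 0.17791 / (6 × 0.67583) = 0.003908
  Wq_B = Lq/λ = 0.003908/8.7 = 0.0004492
  W_B = Wq_B + 1/μ = 0.0004492 + 0.06135 = 0.06180

Since W_B = 0.06180 < W_A = 0.08197, Option B (multiple servers) has the shorter time in system.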